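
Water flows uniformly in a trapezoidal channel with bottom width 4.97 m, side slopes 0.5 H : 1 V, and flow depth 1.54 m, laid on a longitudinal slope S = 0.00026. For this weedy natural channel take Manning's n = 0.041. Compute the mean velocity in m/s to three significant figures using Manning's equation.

A = (b + z·y)·y = (4.97 + 0.5×1.54)×1.54 = 8.840 m²
P = b + 2y√(1+z²) = 4.97 + 2×1.54×√(1+0.5²) = 8.414 m
R = A/P = 8.840/8.414 = 1.051 m
Q = (1/n)·A·R^(2/3)·S^(1/2) = (1/0.041) × 8.840 × 1.051^(2/3) × 0.00026^(1/2) = 3.593 m³/s
V = Q/A = 3.593/8.840 = 0.4064 m/s

0.406 m/s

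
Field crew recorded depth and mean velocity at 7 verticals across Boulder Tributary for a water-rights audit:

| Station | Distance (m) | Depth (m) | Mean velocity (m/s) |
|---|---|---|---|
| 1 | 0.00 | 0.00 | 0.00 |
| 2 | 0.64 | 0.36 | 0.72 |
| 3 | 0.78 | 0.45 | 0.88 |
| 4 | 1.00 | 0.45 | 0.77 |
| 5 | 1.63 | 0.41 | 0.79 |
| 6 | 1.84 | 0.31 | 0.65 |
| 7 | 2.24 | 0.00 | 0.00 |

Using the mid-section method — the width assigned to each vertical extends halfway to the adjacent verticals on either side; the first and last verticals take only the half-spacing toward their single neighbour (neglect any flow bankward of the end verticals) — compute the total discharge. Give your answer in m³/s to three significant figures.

0.517 m³/s

w_2 = (0.78 − 0.00)/2 = 0.39 m; q_2 = 0.72 × 0.36 × 0.39 = 0.1011 m³/s
w_3 = (1.00 − 0.64)/2 = 0.18 m; q_3 = 0.88 × 0.45 × 0.18 = 0.07128 m³/s
w_4 = (1.63 − 0.78)/2 = 0.425 m; q_4 = 0.77 × 0.45 × 0.425 = 0.1473 m³/s
w_5 = (1.84 − 1.00)/2 = 0.42 m; q_5 = 0.79 × 0.41 × 0.42 = 0.1360 m³/s
w_6 = (2.24 − 1.63)/2 = 0.305 m; q_6 = 0.65 × 0.31 × 0.305 = 0.06146 m³/s
Stations 1, 7 contribute zero (depth or velocity is 0).
Q = Σ qᵢ = 0.5171 m³/s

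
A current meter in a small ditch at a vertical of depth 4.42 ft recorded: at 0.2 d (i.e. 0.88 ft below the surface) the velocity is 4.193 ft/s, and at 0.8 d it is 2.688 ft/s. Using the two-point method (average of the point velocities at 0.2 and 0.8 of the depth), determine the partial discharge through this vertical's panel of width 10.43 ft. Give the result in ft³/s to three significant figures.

v̄ = (4.193 + 2.688) / 2 = 3.441 ft/s
q = v̄ × d × w = 3.441 × 4.42 × 10.43 = 158.6 ft³/s

159 ft³/s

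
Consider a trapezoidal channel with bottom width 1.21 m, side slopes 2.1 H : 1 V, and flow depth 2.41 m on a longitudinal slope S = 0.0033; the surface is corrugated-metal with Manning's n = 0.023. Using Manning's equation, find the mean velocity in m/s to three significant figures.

A = (b + z·y)·y = (1.21 + 2.1×2.41)×2.41 = 15.11 m²
P = b + 2y√(1+z²) = 1.21 + 2×2.41×√(1+2.1²) = 12.42 m
R = A/P = 15.11/12.42 = 1.217 m
Q = (1/n)·A·R^(2/3)·S^(1/2) = (1/0.023) × 15.11 × 1.217^(2/3) × 0.0033^(1/2) = 43.02 m³/s
V = Q/A = 43.02/15.11 = 2.847 m/s

2.85 m/s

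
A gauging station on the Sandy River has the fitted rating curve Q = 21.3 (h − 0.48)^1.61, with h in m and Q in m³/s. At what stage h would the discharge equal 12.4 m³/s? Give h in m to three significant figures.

h − h₀ = (Q/C)^(1/b) = (12.4/21.3)^(1/1.61) = 0.7146 m
h = 0.48 + 0.7146 = 1.195 m

1.19 m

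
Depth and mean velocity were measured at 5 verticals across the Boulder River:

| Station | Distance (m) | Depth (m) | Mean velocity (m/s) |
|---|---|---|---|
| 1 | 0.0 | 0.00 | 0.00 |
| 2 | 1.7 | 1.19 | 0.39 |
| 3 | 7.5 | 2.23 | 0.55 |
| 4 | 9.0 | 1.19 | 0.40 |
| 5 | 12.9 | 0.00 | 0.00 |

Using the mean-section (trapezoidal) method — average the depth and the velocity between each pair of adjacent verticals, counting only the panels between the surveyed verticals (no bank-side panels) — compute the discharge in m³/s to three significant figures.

Panel 1-2: Δb = 1.7 m, d̄ = (0.00+1.19)/2 = 0.595, v̄ = (0.00+0.39)/2 = 0.195 → q = 1.7×0.595×0.195 = 0.1972 m³/s
Panel 2-3: Δb = 5.8 m, d̄ = (1.19+2.23)/2 = 1.71, v̄ = (0.39+0.55)/2 = 0.47 → q = 5.8×1.71×0.47 = 4.661 m³/s
Panel 3-4: Δb = 1.5 m, d̄ = (2.23+1.19)/2 = 1.71, v̄ = (0.55+0.40)/2 = 0.475 → q = 1.5×1.71×0.475 = 1.218 m³/s
Panel 4-5: Δb = 3.9 m, d̄ = (1.19+0.00)/2 = 0.595, v̄ = (0.40+0.00)/2 = 0.2 → q = 3.9×0.595×0.2 = 0.4641 m³/s
Q = Σ q = 6.541 m³/s

6.54 m³/s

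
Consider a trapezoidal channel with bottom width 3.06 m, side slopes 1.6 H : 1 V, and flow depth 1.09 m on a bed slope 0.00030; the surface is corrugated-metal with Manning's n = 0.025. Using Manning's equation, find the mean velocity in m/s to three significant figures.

A = (b + z·y)·y = (3.06 + 1.6×1.09)×1.09 = 5.236 m²
P = b + 2y√(1+z²) = 3.06 + 2×1.09×√(1+1.6²) = 7.173 m
R = A/P = 5.236/7.173 = 0.7300 m
Q = (1/n)·A·R^(2/3)·S^(1/2) = (1/0.025) × 5.236 × 0.7300^(2/3) × 0.00030^(1/2) = 2.941 m³/s
V = Q/A = 2.941/5.236 = 0.5617 m/s

0.562 m/s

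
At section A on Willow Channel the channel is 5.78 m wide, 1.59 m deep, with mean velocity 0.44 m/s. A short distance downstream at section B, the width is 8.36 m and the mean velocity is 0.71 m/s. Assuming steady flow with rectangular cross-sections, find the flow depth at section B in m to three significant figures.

Q = A₁V₁ = (5.78×1.59) × 0.44 = 4.044 m³/s
d₂ = Q/(b₂ V₂) = 4.044/(8.36×0.71) = 0.6813 m

0.681 m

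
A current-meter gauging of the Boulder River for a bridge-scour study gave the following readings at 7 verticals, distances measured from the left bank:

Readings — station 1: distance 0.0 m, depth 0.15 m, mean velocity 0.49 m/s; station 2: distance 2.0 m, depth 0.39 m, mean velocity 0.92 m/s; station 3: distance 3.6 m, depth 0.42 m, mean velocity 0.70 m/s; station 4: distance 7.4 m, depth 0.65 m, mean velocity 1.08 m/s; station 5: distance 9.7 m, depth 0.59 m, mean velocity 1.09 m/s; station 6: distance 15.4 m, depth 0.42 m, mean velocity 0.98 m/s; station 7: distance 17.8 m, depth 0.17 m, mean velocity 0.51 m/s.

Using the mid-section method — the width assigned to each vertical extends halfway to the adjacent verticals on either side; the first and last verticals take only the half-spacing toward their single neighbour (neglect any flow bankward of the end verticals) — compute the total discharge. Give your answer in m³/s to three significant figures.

8.00 m³/s

w_1 = (2.0 − 0.0)/2 = 1 m; q_1 = 0.49 × 0.15 × 1 = 0.07350 m³/s
w_2 = (3.6 − 0.0)/2 = 1.8 m; q_2 = 0.92 × 0.39 × 1.8 = 0.6458 m³/s
w_3 = (7.4 − 2.0)/2 = 2.7 m; q_3 = 0.70 × 0.42 × 2.7 = 0.7938 m³/s
w_4 = (9.7 − 3.6)/2 = 3.05 m; q_4 = 1.08 × 0.65 × 3.05 = 2.141 m³/s
w_5 = (15.4 − 7.4)/2 = 4 m; q_5 = 1.09 × 0.59 × 4 = 2.572 m³/s
w_6 = (17.8 − 9.7)/2 = 4.05 m; q_6 = 0.98 × 0.42 × 4.05 = 1.667 m³/s
w_7 = (17.8 − 15.4)/2 = 1.2 m; q_7 = 0.51 × 0.17 × 1.2 = 0.1040 m³/s
Q = Σ qᵢ = 7.998 m³/s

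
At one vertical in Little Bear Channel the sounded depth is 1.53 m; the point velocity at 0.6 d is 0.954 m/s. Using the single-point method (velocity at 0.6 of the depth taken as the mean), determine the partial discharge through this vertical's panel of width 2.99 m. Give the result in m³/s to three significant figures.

v̄ = v₀.₆ = 0.954 m/s
q = v̄ × d × w = 0.9540 × 1.53 × 2.99 = 4.364 m³/s

4.36 m³/s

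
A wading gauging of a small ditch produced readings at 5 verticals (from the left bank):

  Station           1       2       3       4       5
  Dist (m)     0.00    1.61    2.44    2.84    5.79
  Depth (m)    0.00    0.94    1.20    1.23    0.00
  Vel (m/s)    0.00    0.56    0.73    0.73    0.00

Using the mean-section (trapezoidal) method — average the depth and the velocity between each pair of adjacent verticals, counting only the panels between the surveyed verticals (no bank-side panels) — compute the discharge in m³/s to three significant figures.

1.80 m³/s

Panel 1-2: Δb = 1.61 m, d̄ = (0.00+0.94)/2 = 0.47, v̄ = (0.00+0.56)/2 = 0.28 → q = 1.61×0.47×0.28 = 0.2119 m³/s
Panel 2-3: Δb = 0.83 m, d̄ = (0.94+1.20)/2 = 1.07, v̄ = (0.56+0.73)/2 = 0.645 → q = 0.83×1.07×0.645 = 0.5728 m³/s
Panel 3-4: Δb = 0.4 m, d̄ = (1.20+1.23)/2 = 1.215, v̄ = (0.73+0.73)/2 = 0.73 → q = 0.4×1.215×0.73 = 0.3548 m³/s
Panel 4-5: Δb = 2.95 m, d̄ = (1.23+0.00)/2 = 0.615, v̄ = (0.73+0.00)/2 = 0.365 → q = 2.95×0.615×0.365 = 0.6622 m³/s
Q = Σ q = 1.802 m³/s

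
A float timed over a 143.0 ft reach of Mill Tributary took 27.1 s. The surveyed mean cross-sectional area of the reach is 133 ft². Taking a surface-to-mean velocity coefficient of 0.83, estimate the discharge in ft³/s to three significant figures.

v_surface = L / t̄ = 143.0 / 27.1 = 5.277 ft/s
v_mean = 0.83 × 5.277 = 4.380 ft/s
Q = A × v_mean = 133 × 4.380 = 582.5 ft³/s

583 ft³/s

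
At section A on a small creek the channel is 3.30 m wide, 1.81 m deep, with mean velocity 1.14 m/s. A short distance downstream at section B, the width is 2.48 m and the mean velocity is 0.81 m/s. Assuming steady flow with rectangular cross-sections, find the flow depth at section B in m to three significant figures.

Q = A₁V₁ = (3.30×1.81) × 1.14 = 6.809 m³/s
d₂ = Q/(b₂ V₂) = 6.809/(2.48×0.81) = 3.390 m

3.39 m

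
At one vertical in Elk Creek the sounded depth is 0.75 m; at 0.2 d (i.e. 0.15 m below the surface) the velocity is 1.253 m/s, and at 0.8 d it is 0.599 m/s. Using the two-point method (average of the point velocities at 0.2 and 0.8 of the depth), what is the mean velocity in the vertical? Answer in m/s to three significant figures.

0.926 m/s

v̄ = (1.253 + 0.599) / 2 = 0.9260 m/s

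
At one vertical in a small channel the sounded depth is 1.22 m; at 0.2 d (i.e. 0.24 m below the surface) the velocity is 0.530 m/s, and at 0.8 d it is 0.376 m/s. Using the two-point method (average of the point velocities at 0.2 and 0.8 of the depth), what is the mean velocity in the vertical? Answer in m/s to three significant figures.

v̄ = (0.530 + 0.376) / 2 = 0.4530 m/s

0.453 m/s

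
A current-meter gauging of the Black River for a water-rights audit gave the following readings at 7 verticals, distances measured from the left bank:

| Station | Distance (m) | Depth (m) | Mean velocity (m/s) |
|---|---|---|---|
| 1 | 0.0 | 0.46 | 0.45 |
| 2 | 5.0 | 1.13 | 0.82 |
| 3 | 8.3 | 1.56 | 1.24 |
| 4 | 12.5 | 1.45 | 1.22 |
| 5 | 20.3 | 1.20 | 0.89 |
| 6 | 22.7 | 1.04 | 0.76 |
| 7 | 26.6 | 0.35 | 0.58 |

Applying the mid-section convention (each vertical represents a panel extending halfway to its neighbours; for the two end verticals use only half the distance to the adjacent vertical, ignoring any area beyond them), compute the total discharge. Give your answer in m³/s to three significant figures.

w_1 = (5.0 − 0.0)/2 = 2.5 m; q_1 = 0.45 × 0.46 × 2.5 = 0.5175 m³/s
w_2 = (8.3 − 0.0)/2 = 4.15 m; q_2 = 0.82 × 1.13 × 4.15 = 3.845 m³/s
w_3 = (12.5 − 5.0)/2 = 3.75 m; q_3 = 1.24 × 1.56 × 3.75 = 7.254 m³/s
w_4 = (20.3 − 8.3)/2 = 6 m; q_4 = 1.22 × 1.45 × 6 = 10.61 m³/s
w_5 = (22.7 − 12.5)/2 = 5.1 m; q_5 = 0.89 × 1.20 × 5.1 = 5.447 m³/s
w_6 = (26.6 − 20.3)/2 = 3.15 m; q_6 = 0.76 × 1.04 × 3.15 = 2.490 m³/s
w_7 = (26.6 − 22.7)/2 = 1.95 m; q_7 = 0.58 × 0.35 × 1.95 = 0.3959 m³/s
Q = Σ qᵢ = 30.56 m³/s

30.6 m³/s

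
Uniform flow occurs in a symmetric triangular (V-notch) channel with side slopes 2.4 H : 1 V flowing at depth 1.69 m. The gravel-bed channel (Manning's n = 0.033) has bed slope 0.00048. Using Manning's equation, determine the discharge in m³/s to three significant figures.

3.86 m³/s

A = z·y² = 2.4×1.69² = 6.855 m²
P = 2y√(1+z²) = 2×1.69×√(1+2.4²) = 8.788 m
R = A/P = 6.855/8.788 = 0.7800 m
Q = (1/n)·A·R^(2/3)·S^(1/2) = (1/0.033) × 6.855 × 0.7800^(2/3) × 0.00048^(1/2) = 3.856 m³/s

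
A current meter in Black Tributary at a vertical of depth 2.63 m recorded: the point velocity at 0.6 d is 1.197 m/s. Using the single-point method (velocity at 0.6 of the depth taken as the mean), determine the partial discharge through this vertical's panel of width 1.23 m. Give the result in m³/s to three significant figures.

3.87 m³/s

v̄ = v₀.₆ = 1.197 m/s
q = v̄ × d × w = 1.197 × 2.63 × 1.23 = 3.872 m³/s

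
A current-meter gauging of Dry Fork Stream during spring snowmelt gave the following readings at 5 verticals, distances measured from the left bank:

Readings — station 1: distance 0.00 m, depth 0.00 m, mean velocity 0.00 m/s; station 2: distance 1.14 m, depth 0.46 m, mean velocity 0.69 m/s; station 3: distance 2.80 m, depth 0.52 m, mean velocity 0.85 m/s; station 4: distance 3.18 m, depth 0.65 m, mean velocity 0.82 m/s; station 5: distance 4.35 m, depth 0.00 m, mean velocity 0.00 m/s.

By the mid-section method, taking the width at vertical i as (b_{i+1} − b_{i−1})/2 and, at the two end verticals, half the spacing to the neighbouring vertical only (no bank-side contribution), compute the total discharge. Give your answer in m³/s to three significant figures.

1.31 m³/s

w_2 = (2.80 − 0.00)/2 = 1.4 m; q_2 = 0.69 × 0.46 × 1.4 = 0.4444 m³/s
w_3 = (3.18 − 1.14)/2 = 1.02 m; q_3 = 0.85 × 0.52 × 1.02 = 0.4508 m³/s
w_4 = (4.35 − 2.80)/2 = 0.775 m; q_4 = 0.82 × 0.65 × 0.775 = 0.4131 m³/s
Stations 1, 5 contribute zero (depth or velocity is 0).
Q = Σ qᵢ = 1.308 m³/s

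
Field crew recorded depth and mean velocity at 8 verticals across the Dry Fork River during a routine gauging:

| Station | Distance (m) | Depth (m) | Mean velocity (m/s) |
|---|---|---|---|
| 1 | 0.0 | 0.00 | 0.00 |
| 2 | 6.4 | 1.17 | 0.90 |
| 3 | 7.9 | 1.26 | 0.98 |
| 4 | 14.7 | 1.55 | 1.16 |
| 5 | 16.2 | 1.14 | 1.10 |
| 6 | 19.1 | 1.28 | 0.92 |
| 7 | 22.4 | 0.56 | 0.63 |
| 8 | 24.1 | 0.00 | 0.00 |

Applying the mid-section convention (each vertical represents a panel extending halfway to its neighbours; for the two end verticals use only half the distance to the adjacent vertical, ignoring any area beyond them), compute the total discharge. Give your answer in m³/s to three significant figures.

w_2 = (7.9 − 0.0)/2 = 3.95 m; q_2 = 0.90 × 1.17 × 3.95 = 4.159 m³/s
w_3 = (14.7 − 6.4)/2 = 4.15 m; q_3 = 0.98 × 1.26 × 4.15 = 5.124 m³/s
w_4 = (16.2 − 7.9)/2 = 4.15 m; q_4 = 1.16 × 1.55 × 4.15 = 7.462 m³/s
w_5 = (19.1 − 14.7)/2 = 2.2 m; q_5 = 1.10 × 1.14 × 2.2 = 2.759 m³/s
w_6 = (22.4 − 16.2)/2 = 3.1 m; q_6 = 0.92 × 1.28 × 3.1 = 3.651 m³/s
w_7 = (24.1 − 19.1)/2 = 2.5 m; q_7 = 0.63 × 0.56 × 2.5 = 0.8820 m³/s
Stations 1, 8 contribute zero (depth or velocity is 0).
Q = Σ qᵢ = 24.04 m³/s

24.0 m³/s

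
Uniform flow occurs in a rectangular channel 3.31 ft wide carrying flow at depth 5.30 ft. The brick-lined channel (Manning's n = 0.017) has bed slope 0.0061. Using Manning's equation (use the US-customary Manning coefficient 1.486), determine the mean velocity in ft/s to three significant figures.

A = b·y = 3.31 × 5.30 = 17.54 ft²
P = b + 2y = 3.31 + 2×5.30 = 13.91 ft
R = A/P = 17.54/13.91 = 1.261 ft
Q = (1.486/n)·A·R^(2/3)·S^(1/2) = (1.486/0.017) × 17.54 × 1.261^(2/3) × 0.0061^(1/2) = 139.8 ft³/s
V = Q/A = 139.8/17.54 = 7.969 ft/s

7.97 ft/s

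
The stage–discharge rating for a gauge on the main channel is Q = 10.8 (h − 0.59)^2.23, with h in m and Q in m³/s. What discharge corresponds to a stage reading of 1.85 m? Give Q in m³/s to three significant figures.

Q = 10.8 × (1.85 − 0.59)^2.23 = 10.8 × 1.26^2.23 = 18.08 m³/s

18.1 m³/s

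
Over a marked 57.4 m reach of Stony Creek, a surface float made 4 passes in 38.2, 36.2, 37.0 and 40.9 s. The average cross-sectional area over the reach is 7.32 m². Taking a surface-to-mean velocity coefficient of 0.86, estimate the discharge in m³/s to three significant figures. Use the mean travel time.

9.49 m³/s

t̄ = (38.2 + 36.2 + 37.0 + 40.9) / 4 = 38.075 s
v_surface = L / t̄ = 57.4 / 38.075 = 1.508 m/s
v_mean = 0.86 × 1.508 = 1.296 m/s
Q = A × v_mean = 7.32 × 1.296 = 9.490 m³/s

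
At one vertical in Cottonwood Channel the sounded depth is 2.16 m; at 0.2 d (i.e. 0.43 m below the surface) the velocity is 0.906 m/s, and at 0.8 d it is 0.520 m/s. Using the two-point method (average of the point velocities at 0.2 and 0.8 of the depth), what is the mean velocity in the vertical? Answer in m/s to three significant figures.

0.713 m/s

v̄ = (0.906 + 0.520) / 2 = 0.7130 m/s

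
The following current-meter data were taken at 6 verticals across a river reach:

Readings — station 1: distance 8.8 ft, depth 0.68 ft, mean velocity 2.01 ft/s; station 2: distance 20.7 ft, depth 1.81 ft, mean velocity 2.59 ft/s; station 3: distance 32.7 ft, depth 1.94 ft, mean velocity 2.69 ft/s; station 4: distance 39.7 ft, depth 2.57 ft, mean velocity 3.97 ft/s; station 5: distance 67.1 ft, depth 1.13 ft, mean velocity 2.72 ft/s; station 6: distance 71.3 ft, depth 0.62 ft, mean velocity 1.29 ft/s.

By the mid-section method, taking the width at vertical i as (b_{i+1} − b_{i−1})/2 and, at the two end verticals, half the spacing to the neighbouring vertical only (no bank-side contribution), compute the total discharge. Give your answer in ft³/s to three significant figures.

w_1 = (20.7 − 8.8)/2 = 5.95 ft; q_1 = 2.01 × 0.68 × 5.95 = 8.132 ft³/s
w_2 = (32.7 − 8.8)/2 = 11.95 ft; q_2 = 2.59 × 1.81 × 11.95 = 56.02 ft³/s
w_3 = (39.7 − 20.7)/2 = 9.5 ft; q_3 = 2.69 × 1.94 × 9.5 = 49.58 ft³/s
w_4 = (67.1 − 32.7)/2 = 17.2 ft; q_4 = 3.97 × 2.57 × 17.2 = 175.5 ft³/s
w_5 = (71.3 − 39.7)/2 = 15.8 ft; q_5 = 2.72 × 1.13 × 15.8 = 48.56 ft³/s
w_6 = (71.3 − 67.1)/2 = 2.1 ft; q_6 = 1.29 × 0.62 × 2.1 = 1.680 ft³/s
Q = Σ qᵢ = 339.5 ft³/s

339 ft³/s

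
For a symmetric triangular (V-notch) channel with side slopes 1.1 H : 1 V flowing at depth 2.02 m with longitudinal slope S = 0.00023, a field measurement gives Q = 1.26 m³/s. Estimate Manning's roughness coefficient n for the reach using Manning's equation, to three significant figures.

A = z·y² = 1.1×2.02² = 4.488 m²
P = 2y√(1+z²) = 2×2.02×√(1+1.1²) = 6.006 m
R = A/P = 4.488/6.006 = 0.7473 m
n = (1/Q)·A·R^(2/3)·S^(1/2) = (1/1.26) × 4.488 × 0.8235 × 0.01517 = 0.04449

0.0445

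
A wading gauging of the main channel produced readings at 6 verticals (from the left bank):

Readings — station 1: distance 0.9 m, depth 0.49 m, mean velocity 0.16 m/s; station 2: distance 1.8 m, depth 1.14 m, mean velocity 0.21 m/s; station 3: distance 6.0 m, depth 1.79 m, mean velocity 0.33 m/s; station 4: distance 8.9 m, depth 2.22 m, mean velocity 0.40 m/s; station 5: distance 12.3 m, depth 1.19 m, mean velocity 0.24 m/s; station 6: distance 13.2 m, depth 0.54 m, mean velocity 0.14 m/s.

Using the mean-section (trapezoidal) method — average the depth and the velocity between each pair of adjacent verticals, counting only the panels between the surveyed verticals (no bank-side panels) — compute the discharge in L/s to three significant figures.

5920 L/s

Panel 1-2: Δb = 0.9 m, d̄ = (0.49+1.14)/2 = 0.815, v̄ = (0.16+0.21)/2 = 0.185 → q = 0.9×0.815×0.185 = 0.1357 m³/s
Panel 2-3: Δb = 4.2 m, d̄ = (1.14+1.79)/2 = 1.465, v̄ = (0.21+0.33)/2 = 0.27 → q = 4.2×1.465×0.27 = 1.661 m³/s
Panel 3-4: Δb = 2.9 m, d̄ = (1.79+2.22)/2 = 2.005, v̄ = (0.33+0.40)/2 = 0.365 → q = 2.9×2.005×0.365 = 2.122 m³/s
Panel 4-5: Δb = 3.4 m, d̄ = (2.22+1.19)/2 = 1.705, v̄ = (0.40+0.24)/2 = 0.32 → q = 3.4×1.705×0.32 = 1.855 m³/s
Panel 5-6: Δb = 0.9 m, d̄ = (1.19+0.54)/2 = 0.865, v̄ = (0.24+0.14)/2 = 0.19 → q = 0.9×0.865×0.19 = 0.1479 m³/s
Q = Σ q = 5.922 m³/s
= 5.922 × 1000 = 5922 L/s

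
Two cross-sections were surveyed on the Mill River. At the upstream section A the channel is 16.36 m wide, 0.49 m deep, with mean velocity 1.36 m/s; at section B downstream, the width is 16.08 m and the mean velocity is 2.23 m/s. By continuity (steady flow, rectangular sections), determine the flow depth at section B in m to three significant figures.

0.304 m

Q = A₁V₁ = (16.36×0.49) × 1.36 = 10.90 m³/s
d₂ = Q/(b₂ V₂) = 10.90/(16.08×2.23) = 0.3040 m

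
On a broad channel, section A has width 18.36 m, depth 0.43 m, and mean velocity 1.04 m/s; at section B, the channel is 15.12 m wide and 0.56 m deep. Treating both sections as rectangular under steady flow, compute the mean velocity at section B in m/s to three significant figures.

0.970 m/s

Q = A₁V₁ = (18.36×0.43) × 1.04 = 8.211 m³/s
A₂ = 15.12 × 0.56 = 8.467 m²
V₂ = Q/A₂ = 8.211/8.467 = 0.9697 m/s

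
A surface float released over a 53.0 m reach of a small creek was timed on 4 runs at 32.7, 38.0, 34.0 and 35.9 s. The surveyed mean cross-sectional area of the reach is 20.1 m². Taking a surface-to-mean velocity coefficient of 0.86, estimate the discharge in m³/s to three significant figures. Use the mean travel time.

t̄ = (32.7 + 38.0 + 34.0 + 35.9) / 4 = 35.15 s
v_surface = L / t̄ = 53.0 / 35.15 = 1.508 m/s
v_mean = 0.86 × 1.508 = 1.297 m/s
Q = A × v_mean = 20.1 × 1.297 = 26.06 m³/s

26.1 m³/s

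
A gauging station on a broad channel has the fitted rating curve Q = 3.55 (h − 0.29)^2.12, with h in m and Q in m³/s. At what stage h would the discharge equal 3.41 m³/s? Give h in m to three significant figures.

h − h₀ = (Q/C)^(1/b) = (3.41/3.55)^(1/2.12) = 0.9812 m
h = 0.29 + 0.9812 = 1.271 m

1.27 m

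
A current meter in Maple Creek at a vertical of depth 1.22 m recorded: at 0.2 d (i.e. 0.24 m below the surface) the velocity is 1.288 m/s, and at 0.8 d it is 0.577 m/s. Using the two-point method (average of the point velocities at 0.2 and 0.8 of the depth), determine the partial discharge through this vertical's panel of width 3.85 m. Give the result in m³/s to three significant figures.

4.38 m³/s

v̄ = (1.288 + 0.577) / 2 = 0.9325 m/s
q = v̄ × d × w = 0.9325 × 1.22 × 3.85 = 4.380 m³/s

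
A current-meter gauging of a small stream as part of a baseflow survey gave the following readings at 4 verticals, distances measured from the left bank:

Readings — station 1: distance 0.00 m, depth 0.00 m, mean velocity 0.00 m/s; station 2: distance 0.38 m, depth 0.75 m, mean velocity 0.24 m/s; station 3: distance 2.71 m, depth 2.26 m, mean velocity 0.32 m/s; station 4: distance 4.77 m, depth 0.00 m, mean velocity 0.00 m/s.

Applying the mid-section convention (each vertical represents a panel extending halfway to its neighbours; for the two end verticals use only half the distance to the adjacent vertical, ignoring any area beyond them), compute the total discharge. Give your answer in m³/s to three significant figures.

1.83 m³/s

w_2 = (2.71 − 0.00)/2 = 1.355 m; q_2 = 0.24 × 0.75 × 1.355 = 0.2439 m³/s
w_3 = (4.77 − 0.38)/2 = 2.195 m; q_3 = 0.32 × 2.26 × 2.195 = 1.587 m³/s
Stations 1, 4 contribute zero (depth or velocity is 0).
Q = Σ qᵢ = 1.831 m³/s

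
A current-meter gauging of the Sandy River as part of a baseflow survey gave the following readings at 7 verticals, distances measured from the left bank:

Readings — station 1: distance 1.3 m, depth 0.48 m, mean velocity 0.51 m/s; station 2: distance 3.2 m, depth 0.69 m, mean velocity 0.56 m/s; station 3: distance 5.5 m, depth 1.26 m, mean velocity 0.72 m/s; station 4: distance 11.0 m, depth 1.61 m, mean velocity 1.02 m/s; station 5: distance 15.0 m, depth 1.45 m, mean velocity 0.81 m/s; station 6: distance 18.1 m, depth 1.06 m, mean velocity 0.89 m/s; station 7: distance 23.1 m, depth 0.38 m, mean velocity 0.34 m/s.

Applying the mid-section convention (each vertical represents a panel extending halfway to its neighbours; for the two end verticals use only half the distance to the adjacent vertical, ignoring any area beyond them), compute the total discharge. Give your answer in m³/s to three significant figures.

20.7 m³/s

w_1 = (3.2 − 1.3)/2 = 0.95 m; q_1 = 0.51 × 0.48 × 0.95 = 0.2326 m³/s
w_2 = (5.5 − 1.3)/2 = 2.1 m; q_2 = 0.56 × 0.69 × 2.1 = 0.8114 m³/s
w_3 = (11.0 − 3.2)/2 = 3.9 m; q_3 = 0.72 × 1.26 × 3.9 = 3.538 m³/s
w_4 = (15.0 − 5.5)/2 = 4.75 m; q_4 = 1.02 × 1.61 × 4.75 = 7.800 m³/s
w_5 = (18.1 − 11.0)/2 = 3.55 m; q_5 = 0.81 × 1.45 × 3.55 = 4.169 m³/s
w_6 = (23.1 − 15.0)/2 = 4.05 m; q_6 = 0.89 × 1.06 × 4.05 = 3.821 m³/s
w_7 = (23.1 − 18.1)/2 = 2.5 m; q_7 = 0.34 × 0.38 × 2.5 = 0.3230 m³/s
Q = Σ qᵢ = 20.70 m³/s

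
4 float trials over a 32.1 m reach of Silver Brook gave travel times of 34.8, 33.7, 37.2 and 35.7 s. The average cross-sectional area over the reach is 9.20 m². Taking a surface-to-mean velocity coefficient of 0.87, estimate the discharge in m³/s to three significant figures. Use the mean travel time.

7.27 m³/s

t̄ = (34.8 + 33.7 + 37.2 + 35.7) / 4 = 35.35 s
v_surface = L / t̄ = 32.1 / 35.35 = 0.9081 m/s
v_mean = 0.87 × 0.9081 = 0.7900 m/s
Q = A × v_mean = 9.20 × 0.7900 = 7.268 m³/s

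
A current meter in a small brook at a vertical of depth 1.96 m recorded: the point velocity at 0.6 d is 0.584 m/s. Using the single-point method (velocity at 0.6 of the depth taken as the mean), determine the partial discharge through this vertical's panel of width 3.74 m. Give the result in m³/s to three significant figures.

v̄ = v₀.₆ = 0.584 m/s
q = v̄ × d × w = 0.5840 × 1.96 × 3.74 = 4.281 m³/s

4.28 m³/s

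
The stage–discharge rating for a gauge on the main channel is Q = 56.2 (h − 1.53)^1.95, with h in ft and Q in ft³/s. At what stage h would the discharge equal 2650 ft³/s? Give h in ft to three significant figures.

8.74 ft

h − h₀ = (Q/C)^(1/b) = (2650/56.2)^(1/1.95) = 7.215 ft
h = 1.53 + 7.215 = 8.745 ft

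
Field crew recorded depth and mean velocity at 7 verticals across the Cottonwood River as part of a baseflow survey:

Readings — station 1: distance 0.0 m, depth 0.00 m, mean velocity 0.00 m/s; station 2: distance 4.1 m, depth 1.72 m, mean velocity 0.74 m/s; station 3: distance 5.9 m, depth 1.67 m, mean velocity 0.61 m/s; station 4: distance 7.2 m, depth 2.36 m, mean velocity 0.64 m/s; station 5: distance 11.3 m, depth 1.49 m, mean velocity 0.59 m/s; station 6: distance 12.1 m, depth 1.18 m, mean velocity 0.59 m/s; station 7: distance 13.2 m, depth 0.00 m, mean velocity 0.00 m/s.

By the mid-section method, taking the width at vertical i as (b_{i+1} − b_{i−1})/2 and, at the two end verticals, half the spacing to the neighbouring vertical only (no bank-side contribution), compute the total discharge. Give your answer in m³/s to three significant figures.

12.2 m³/s

w_2 = (5.9 − 0.0)/2 = 2.95 m; q_2 = 0.74 × 1.72 × 2.95 = 3.755 m³/s
w_3 = (7.2 − 4.1)/2 = 1.55 m; q_3 = 0.61 × 1.67 × 1.55 = 1.579 m³/s
w_4 = (11.3 − 5.9)/2 = 2.7 m; q_4 = 0.64 × 2.36 × 2.7 = 4.078 m³/s
w_5 = (12.1 − 7.2)/2 = 2.45 m; q_5 = 0.59 × 1.49 × 2.45 = 2.154 m³/s
w_6 = (13.2 − 11.3)/2 = 0.95 m; q_6 = 0.59 × 1.18 × 0.95 = 0.6614 m³/s
Stations 1, 7 contribute zero (depth or velocity is 0).
Q = Σ qᵢ = 12.23 m³/s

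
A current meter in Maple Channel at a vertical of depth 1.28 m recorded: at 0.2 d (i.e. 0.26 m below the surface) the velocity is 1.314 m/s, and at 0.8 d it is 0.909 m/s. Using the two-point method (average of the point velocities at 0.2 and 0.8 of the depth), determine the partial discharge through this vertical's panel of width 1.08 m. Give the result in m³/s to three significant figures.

v̄ = (1.314 + 0.909) / 2 = 1.112 m/s
q = v̄ × d × w = 1.112 × 1.28 × 1.08 = 1.537 m³/s

1.54 m³/s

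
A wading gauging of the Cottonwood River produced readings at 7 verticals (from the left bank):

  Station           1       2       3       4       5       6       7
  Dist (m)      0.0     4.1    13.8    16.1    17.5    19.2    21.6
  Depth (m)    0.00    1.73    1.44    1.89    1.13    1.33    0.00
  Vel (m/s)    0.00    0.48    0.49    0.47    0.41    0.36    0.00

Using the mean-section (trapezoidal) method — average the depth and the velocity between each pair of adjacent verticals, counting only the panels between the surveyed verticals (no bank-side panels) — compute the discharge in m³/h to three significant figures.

Panel 1-2: Δb = 4.1 m, d̄ = (0.00+1.73)/2 = 0.865, v̄ = (0.00+0.48)/2 = 0.24 → q = 4.1×0.865×0.24 = 0.8512 m³/s
Panel 2-3: Δb = 9.7 m, d̄ = (1.73+1.44)/2 = 1.585, v̄ = (0.48+0.49)/2 = 0.485 → q = 9.7×1.585×0.485 = 7.457 m³/s
Panel 3-4: Δb = 2.3 m, d̄ = (1.44+1.89)/2 = 1.665, v̄ = (0.49+0.47)/2 = 0.48 → q = 2.3×1.665×0.48 = 1.838 m³/s
Panel 4-5: Δb = 1.4 m, d̄ = (1.89+1.13)/2 = 1.51, v̄ = (0.47+0.41)/2 = 0.44 → q = 1.4×1.51×0.44 = 0.9302 m³/s
Panel 5-6: Δb = 1.7 m, d̄ = (1.13+1.33)/2 = 1.23, v̄ = (0.41+0.36)/2 = 0.385 → q = 1.7×1.23×0.385 = 0.8050 m³/s
Panel 6-7: Δb = 2.4 m, d̄ = (1.33+0.00)/2 = 0.665, v̄ = (0.36+0.00)/2 = 0.18 → q = 2.4×0.665×0.18 = 0.2873 m³/s
Q = Σ q = 12.17 m³/s
= 12.17 × 3600 = 43810 m³/h

43800 m³/h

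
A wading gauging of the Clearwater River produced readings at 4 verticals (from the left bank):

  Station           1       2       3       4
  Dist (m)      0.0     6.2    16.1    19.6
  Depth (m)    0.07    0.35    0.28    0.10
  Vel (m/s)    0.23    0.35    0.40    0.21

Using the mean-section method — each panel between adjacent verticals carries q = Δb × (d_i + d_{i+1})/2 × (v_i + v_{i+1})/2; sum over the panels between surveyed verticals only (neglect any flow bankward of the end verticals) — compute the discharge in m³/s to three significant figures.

Panel 1-2: Δb = 6.2 m, d̄ = (0.07+0.35)/2 = 0.21, v̄ = (0.23+0.35)/2 = 0.29 → q = 6.2×0.21×0.29 = 0.3776 m³/s
Panel 2-3: Δb = 9.9 m, d̄ = (0.35+0.28)/2 = 0.315, v̄ = (0.35+0.40)/2 = 0.375 → q = 9.9×0.315×0.375 = 1.169 m³/s
Panel 3-4: Δb = 3.5 m, d̄ = (0.28+0.10)/2 = 0.19, v̄ = (0.40+0.21)/2 = 0.305 → q = 3.5×0.19×0.305 = 0.2028 m³/s
Q = Σ q = 1.750 m³/s

1.75 m³/s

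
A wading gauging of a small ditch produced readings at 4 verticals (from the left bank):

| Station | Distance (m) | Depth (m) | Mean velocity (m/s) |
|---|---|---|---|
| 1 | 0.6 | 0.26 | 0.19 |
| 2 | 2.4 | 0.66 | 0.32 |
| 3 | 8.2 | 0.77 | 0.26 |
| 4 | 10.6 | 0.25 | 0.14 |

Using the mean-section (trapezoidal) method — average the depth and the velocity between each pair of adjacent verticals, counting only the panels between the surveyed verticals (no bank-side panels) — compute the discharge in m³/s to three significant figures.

Panel 1-2: Δb = 1.8 m, d̄ = (0.26+0.66)/2 = 0.46, v̄ = (0.19+0.32)/2 = 0.255 → q = 1.8×0.46×0.255 = 0.2111 m³/s
Panel 2-3: Δb = 5.8 m, d̄ = (0.66+0.77)/2 = 0.715, v̄ = (0.32+0.26)/2 = 0.29 → q = 5.8×0.715×0.29 = 1.203 m³/s
Panel 3-4: Δb = 2.4 m, d̄ = (0.77+0.25)/2 = 0.51, v̄ = (0.26+0.14)/2 = 0.2 → q = 2.4×0.51×0.2 = 0.2448 m³/s
Q = Σ q = 1.659 m³/s

1.66 m³/s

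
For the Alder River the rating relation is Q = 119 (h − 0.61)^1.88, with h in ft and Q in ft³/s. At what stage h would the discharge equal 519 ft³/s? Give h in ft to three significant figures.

h − h₀ = (Q/C)^(1/b) = (519/119)^(1/1.88) = 2.189 ft
h = 0.61 + 2.189 = 2.799 ft

2.80 ft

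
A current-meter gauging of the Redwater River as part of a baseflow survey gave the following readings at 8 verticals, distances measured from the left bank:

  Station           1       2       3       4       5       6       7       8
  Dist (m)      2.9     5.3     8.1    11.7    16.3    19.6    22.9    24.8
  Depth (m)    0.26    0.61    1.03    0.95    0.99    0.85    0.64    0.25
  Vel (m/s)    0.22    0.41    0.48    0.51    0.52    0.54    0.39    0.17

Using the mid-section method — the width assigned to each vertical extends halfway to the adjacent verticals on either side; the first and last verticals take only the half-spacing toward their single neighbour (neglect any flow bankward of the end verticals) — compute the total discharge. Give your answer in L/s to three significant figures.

w_1 = (5.3 − 2.9)/2 = 1.2 m; q_1 = 0.22 × 0.26 × 1.2 = 0.06864 m³/s
w_2 = (8.1 − 2.9)/2 = 2.6 m; q_2 = 0.41 × 0.61 × 2.6 = 0.6503 m³/s
w_3 = (11.7 − 5.3)/2 = 3.2 m; q_3 = 0.48 × 1.03 × 3.2 = 1.582 m³/s
w_4 = (16.3 − 8.1)/2 = 4.1 m; q_4 = 0.51 × 0.95 × 4.1 = 1.986 m³/s
w_5 = (19.6 − 11.7)/2 = 3.95 m; q_5 = 0.52 × 0.99 × 3.95 = 2.033 m³/s
w_6 = (22.9 − 16.3)/2 = 3.3 m; q_6 = 0.54 × 0.85 × 3.3 = 1.515 m³/s
w_7 = (24.8 − 19.6)/2 = 2.6 m; q_7 = 0.39 × 0.64 × 2.6 = 0.6490 m³/s
w_8 = (24.8 − 22.9)/2 = 0.95 m; q_8 = 0.17 × 0.25 × 0.95 = 0.04038 m³/s
Q = Σ qᵢ = 8.525 m³/s
= 8.525 × 1000 = 8525 L/s

8520 L/s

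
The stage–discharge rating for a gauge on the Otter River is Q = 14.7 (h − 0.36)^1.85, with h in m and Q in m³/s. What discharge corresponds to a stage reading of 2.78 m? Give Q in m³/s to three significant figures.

Q = 14.7 × (2.78 − 0.36)^1.85 = 14.7 × 2.42^1.85 = 75.40 m³/s

75.4 m³/s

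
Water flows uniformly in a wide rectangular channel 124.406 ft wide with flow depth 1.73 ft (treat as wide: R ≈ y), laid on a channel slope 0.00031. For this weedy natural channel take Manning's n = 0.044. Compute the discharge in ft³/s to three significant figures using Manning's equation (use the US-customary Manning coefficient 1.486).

184 ft³/s

A = b·y = 124.406 × 1.73 = 215.2 ft²
Wide channel: R ≈ y = 1.73 ft
Q = (1.486/n)·A·R^(2/3)·S^(1/2) = (1.486/0.044) × 215.2 × 1.730^(2/3) × 0.00031^(1/2) = 184.4 ft³/s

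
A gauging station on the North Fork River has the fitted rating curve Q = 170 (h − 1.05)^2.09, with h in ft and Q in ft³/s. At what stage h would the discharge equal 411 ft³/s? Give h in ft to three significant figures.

2.58 ft

h − h₀ = (Q/C)^(1/b) = (411/170)^(1/2.09) = 1.526 ft
h = 1.05 + 1.526 = 2.576 ft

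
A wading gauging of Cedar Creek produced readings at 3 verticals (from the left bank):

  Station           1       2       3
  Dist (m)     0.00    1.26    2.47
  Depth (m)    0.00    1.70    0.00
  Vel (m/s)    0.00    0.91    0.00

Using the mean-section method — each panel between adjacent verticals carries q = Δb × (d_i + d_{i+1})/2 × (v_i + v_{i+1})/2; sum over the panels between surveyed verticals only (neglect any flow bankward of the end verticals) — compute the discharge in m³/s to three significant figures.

Panel 1-2: Δb = 1.26 m, d̄ = (0.00+1.70)/2 = 0.85, v̄ = (0.00+0.91)/2 = 0.455 → q = 1.26×0.85×0.455 = 0.4873 m³/s
Panel 2-3: Δb = 1.21 m, d̄ = (1.70+0.00)/2 = 0.85, v̄ = (0.91+0.00)/2 = 0.455 → q = 1.21×0.85×0.455 = 0.4680 m³/s
Q = Σ q = 0.9553 m³/s

0.955 m³/s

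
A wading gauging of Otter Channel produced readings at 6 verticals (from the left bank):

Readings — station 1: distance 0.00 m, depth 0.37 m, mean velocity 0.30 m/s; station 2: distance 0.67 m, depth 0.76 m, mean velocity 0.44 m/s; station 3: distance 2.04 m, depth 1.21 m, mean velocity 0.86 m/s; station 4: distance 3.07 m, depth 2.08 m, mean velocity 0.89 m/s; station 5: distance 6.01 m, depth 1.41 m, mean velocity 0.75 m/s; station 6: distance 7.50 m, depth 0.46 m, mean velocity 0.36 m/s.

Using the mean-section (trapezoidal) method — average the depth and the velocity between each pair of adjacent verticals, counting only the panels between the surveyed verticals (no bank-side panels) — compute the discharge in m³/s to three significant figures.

Panel 1-2: Δb = 0.67 m, d̄ = (0.37+0.76)/2 = 0.565, v̄ = (0.30+0.44)/2 = 0.37 → q = 0.67×0.565×0.37 = 0.1401 m³/s
Panel 2-3: Δb = 1.37 m, d̄ = (0.76+1.21)/2 = 0.985, v̄ = (0.44+0.86)/2 = 0.65 → q = 1.37×0.985×0.65 = 0.8771 m³/s
Panel 3-4: Δb = 1.03 m, d̄ = (1.21+2.08)/2 = 1.645, v̄ = (0.86+0.89)/2 = 0.875 → q = 1.03×1.645×0.875 = 1.483 m³/s
Panel 4-5: Δb = 2.94 m, d̄ = (2.08+1.41)/2 = 1.745, v̄ = (0.89+0.75)/2 = 0.82 → q = 2.94×1.745×0.82 = 4.207 m³/s
Panel 5-6: Δb = 1.49 m, d̄ = (1.41+0.46)/2 = 0.935, v̄ = (0.75+0.36)/2 = 0.555 → q = 1.49×0.935×0.555 = 0.7732 m³/s
Q = Σ q = 7.480 m³/s

7.48 m³/s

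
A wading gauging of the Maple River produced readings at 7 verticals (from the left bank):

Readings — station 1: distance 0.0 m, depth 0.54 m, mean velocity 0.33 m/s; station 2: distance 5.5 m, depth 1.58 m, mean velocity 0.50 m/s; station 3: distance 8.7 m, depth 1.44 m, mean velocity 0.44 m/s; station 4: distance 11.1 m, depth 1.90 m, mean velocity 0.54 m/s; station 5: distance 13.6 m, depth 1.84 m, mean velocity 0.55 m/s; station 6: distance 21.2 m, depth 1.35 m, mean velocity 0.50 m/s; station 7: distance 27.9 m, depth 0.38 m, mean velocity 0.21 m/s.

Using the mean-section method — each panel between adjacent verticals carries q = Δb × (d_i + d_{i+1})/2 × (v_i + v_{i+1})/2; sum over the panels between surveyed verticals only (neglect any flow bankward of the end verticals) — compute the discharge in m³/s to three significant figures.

Panel 1-2: Δb = 5.5 m, d̄ = (0.54+1.58)/2 = 1.06, v̄ = (0.33+0.50)/2 = 0.415 → q = 5.5×1.06×0.415 = 2.419 m³/s
Panel 2-3: Δb = 3.2 m, d̄ = (1.58+1.44)/2 = 1.51, v̄ = (0.50+0.44)/2 = 0.47 → q = 3.2×1.51×0.47 = 2.271 m³/s
Panel 3-4: Δb = 2.4 m, d̄ = (1.44+1.90)/2 = 1.67, v̄ = (0.44+0.54)/2 = 0.49 → q = 2.4×1.67×0.49 = 1.964 m³/s
Panel 4-5: Δb = 2.5 m, d̄ = (1.90+1.84)/2 = 1.87, v̄ = (0.54+0.55)/2 = 0.545 → q = 2.5×1.87×0.545 = 2.548 m³/s
Panel 5-6: Δb = 7.6 m, d̄ = (1.84+1.35)/2 = 1.595, v̄ = (0.55+0.50)/2 = 0.525 → q = 7.6×1.595×0.525 = 6.364 m³/s
Panel 6-7: Δb = 6.7 m, d̄ = (1.35+0.38)/2 = 0.865, v̄ = (0.50+0.21)/2 = 0.355 → q = 6.7×0.865×0.355 = 2.057 m³/s
Q = Σ q = 17.62 m³/s

17.6 m³/s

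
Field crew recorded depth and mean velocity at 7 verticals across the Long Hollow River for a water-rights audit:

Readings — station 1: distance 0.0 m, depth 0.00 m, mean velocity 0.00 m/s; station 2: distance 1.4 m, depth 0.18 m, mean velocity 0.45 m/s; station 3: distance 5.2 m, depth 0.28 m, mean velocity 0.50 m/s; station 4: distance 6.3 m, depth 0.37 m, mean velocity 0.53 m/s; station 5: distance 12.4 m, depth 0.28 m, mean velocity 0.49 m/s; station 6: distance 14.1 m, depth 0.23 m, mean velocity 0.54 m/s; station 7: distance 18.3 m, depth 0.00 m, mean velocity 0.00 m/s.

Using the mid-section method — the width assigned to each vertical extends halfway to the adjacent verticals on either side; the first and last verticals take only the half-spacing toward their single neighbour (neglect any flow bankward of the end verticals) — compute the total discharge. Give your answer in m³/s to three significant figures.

2.16 m³/s

w_2 = (5.2 − 0.0)/2 = 2.6 m; q_2 = 0.45 × 0.18 × 2.6 = 0.2106 m³/s
w_3 = (6.3 − 1.4)/2 = 2.45 m; q_3 = 0.50 × 0.28 × 2.45 = 0.3430 m³/s
w_4 = (12.4 − 5.2)/2 = 3.6 m; q_4 = 0.53 × 0.37 × 3.6 = 0.7060 m³/s
w_5 = (14.1 − 6.3)/2 = 3.9 m; q_5 = 0.49 × 0.28 × 3.9 = 0.5351 m³/s
w_6 = (18.3 − 12.4)/2 = 2.95 m; q_6 = 0.54 × 0.23 × 2.95 = 0.3664 m³/s
Stations 1, 7 contribute zero (depth or velocity is 0).
Q = Σ qᵢ = 2.161 m³/s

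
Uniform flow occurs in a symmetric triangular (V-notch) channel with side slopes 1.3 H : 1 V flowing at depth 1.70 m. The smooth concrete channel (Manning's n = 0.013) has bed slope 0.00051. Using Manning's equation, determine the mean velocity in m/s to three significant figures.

1.34 m/s

A = z·y² = 1.3×1.70² = 3.757 m²
P = 2y√(1+z²) = 2×1.70×√(1+1.3²) = 5.576 m
R = A/P = 3.757/5.576 = 0.6737 m
Q = (1/n)·A·R^(2/3)·S^(1/2) = (1/0.013) × 3.757 × 0.6737^(2/3) × 0.00051^(1/2) = 5.016 m³/s
V = Q/A = 5.016/3.757 = 1.335 m/s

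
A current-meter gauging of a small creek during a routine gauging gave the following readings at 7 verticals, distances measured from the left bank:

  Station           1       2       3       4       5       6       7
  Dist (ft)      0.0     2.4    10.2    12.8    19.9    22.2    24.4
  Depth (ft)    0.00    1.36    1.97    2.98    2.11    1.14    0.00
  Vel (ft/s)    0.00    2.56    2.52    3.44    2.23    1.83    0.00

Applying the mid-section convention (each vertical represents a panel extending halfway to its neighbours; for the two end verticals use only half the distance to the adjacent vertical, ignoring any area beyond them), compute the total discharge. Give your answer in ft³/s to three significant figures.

w_2 = (10.2 − 0.0)/2 = 5.1 ft; q_2 = 2.56 × 1.36 × 5.1 = 17.76 ft³/s
w_3 = (12.8 − 2.4)/2 = 5.2 ft; q_3 = 2.52 × 1.97 × 5.2 = 25.81 ft³/s
w_4 = (19.9 − 10.2)/2 = 4.85 ft; q_4 = 3.44 × 2.98 × 4.85 = 49.72 ft³/s
w_5 = (22.2 − 12.8)/2 = 4.7 ft; q_5 = 2.23 × 2.11 × 4.7 = 22.11 ft³/s
w_6 = (24.4 − 19.9)/2 = 2.25 ft; q_6 = 1.83 × 1.14 × 2.25 = 4.694 ft³/s
Stations 1, 7 contribute zero (depth or velocity is 0).
Q = Σ qᵢ = 120.1 ft³/s

120 ft³/s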